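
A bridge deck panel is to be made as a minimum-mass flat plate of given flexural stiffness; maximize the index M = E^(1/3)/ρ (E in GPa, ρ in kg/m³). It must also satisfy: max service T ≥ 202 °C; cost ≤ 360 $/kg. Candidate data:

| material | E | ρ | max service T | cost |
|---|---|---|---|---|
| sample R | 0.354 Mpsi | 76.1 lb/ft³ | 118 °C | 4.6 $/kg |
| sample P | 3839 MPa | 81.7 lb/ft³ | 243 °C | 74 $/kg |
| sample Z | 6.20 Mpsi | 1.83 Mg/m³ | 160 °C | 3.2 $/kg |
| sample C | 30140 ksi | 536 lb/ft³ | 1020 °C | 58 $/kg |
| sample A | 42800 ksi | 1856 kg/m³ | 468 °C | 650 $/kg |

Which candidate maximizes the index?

Screen on constraints: max service T ≥ 202 °C; cost ≤ 360 $/kg. Survivors: sample P, sample C.
After converting to SI:
  sample P: E = 3.839 GPa, ρ = 1309 kg/m³
  sample C: E = 207.8 GPa, ρ = 8586 kg/m³
  sample P: M = 1.20×10⁻³
  sample C: M = 0.690×10⁻³
Sample P has the largest M.

sample P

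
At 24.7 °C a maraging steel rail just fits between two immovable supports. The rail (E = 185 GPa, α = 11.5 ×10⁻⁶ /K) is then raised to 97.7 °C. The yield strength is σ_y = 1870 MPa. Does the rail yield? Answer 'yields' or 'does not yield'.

ΔT = 73.00 K. Constrained thermal stress σ = E·α·ΔT = 185.0×10³ MPa × 11.5×10⁻⁶ × 73.00 = 155 MPa (compressive).
Compare to σ_y = 1870 MPa: σ < σ_y, so it does not yield.

does not yield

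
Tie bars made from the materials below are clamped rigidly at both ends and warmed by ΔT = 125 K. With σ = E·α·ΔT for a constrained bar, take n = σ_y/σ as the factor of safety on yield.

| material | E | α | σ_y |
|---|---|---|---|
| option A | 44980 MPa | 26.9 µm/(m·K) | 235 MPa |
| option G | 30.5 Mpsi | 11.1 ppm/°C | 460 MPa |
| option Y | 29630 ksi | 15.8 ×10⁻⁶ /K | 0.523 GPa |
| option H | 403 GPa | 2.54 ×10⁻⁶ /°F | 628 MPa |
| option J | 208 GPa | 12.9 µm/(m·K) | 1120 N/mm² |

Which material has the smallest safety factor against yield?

In consistent units (E in GPa, α in ×10⁻⁶/K, σ_y in MPa):
  option A: E = 44.98, α = 26.9, σ_y = 235.0 → σ = 151 MPa, n = 1.55
  option G: E = 210.3, α = 11.1, σ_y = 460.0 → σ = 292 MPa, n = 1.58
  option Y: E = 204.3, α = 15.8, σ_y = 523.0 → σ = 403 MPa, n = 1.30
  option H: E = 403.0, α = 4.57, σ_y = 628.0 → σ = 230 MPa, n = 2.73
  option J: E = 208.0, α = 12.9, σ_y = 1120 → σ = 335 MPa, n = 3.34
The minimum is option Y at n = 1.30.

option Y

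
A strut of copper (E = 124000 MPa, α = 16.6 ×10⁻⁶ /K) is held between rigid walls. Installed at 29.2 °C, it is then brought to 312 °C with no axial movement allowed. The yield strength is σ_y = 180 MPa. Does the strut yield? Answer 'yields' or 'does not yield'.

E = 124000 MPa = 124.0 GPa.
ΔT = 282.8 K. Constrained thermal stress σ = E·α·ΔT = 124.0×10³ MPa × 16.6×10⁻⁶ × 282.8 = 582 MPa (compressive).
Compare to σ_y = 180 MPa: σ ≥ σ_y, so it yields.

yields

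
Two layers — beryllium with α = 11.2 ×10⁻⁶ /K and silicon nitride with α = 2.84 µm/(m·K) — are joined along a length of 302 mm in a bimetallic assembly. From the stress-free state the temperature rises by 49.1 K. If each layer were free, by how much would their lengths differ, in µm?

Δα = |11.2 − 2.84|×10⁻⁶/K = 8.36×10⁻⁶/K.
ΔL_mismatch = Δα·L·ΔT = 8.36×10⁻⁶ × 302.0 mm × 49.1 K = 124 µm.

124 µm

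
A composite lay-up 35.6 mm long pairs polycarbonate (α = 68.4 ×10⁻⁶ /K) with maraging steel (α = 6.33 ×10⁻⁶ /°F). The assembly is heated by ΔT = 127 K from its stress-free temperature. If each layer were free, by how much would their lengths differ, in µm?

258 µm

maraging steel: α = 6.33×10⁻⁶/°F × 9/5 = 11.4×10⁻⁶/K.
Δα = |68.4 − 11.4|×10⁻⁶/K = 57.0×10⁻⁶/K.
ΔL_mismatch = Δα·L·ΔT = 57.0×10⁻⁶ × 35.6 mm × 127.0 K = 258 µm.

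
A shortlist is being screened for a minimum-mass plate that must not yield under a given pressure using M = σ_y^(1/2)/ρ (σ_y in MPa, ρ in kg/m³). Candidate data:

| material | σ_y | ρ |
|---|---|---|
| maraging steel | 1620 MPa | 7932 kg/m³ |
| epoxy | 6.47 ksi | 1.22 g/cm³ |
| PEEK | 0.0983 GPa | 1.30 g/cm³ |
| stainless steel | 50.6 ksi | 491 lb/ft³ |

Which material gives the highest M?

Convert each candidate to consistent units, then evaluate M:
  maraging steel: σ_y = 1620 MPa, ρ = 7932 kg/m³
  epoxy: σ_y = 44.61 MPa, ρ = 1220 kg/m³
  PEEK: σ_y = 98.30 MPa, ρ = 1300 kg/m³
  stainless steel: σ_y = 348.9 MPa, ρ = 7865 kg/m³
  PEEK: M = 7.63×10⁻³
  epoxy: M = 5.47×10⁻³
  maraging steel: M = 5.07×10⁻³
  stainless steel: M = 2.37×10⁻³
Highest index: PEEK.

PEEK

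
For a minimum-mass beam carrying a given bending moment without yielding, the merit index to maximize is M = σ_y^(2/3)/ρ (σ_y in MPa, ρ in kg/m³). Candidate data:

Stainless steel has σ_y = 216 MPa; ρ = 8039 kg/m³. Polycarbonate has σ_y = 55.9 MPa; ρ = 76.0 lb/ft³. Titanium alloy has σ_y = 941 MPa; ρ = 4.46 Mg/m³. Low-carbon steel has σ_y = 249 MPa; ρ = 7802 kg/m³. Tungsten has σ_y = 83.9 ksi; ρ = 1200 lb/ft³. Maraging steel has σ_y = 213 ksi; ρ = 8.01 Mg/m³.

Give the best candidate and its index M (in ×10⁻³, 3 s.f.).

In SI units:
  stainless steel: σ_y = 216.0 MPa, ρ = 8039 kg/m³
  polycarbonate: σ_y = 55.90 MPa, ρ = 1217 kg/m³
  titanium alloy: σ_y = 941.0 MPa, ρ = 4460 kg/m³
  low-carbon steel: σ_y = 249.0 MPa, ρ = 7802 kg/m³
  tungsten: σ_y = 578.5 MPa, ρ = 19220 kg/m³
  maraging steel: σ_y = 1469 MPa, ρ = 8010 kg/m³
  titanium alloy: M = 21.5×10⁻³
  maraging steel: M = 16.1×10⁻³
  polycarbonate: M = 12.0×10⁻³
  low-carbon steel: M = 5.07×10⁻³
  stainless steel: M = 4.48×10⁻³
  tungsten: M = 3.61×10⁻³
Titanium alloy ranks first.

titanium alloy, M = 21.5×10⁻³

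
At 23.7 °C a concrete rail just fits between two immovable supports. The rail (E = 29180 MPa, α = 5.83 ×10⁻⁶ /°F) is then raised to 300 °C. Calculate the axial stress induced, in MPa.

E = 29180 MPa = 29.18 GPa.
α = 5.83×10⁻⁶/°F × 9/5 = 10.5×10⁻⁶/K.
ΔT = 276.3 K. Constrained thermal stress σ = E·α·ΔT = 29.18×10³ MPa × 10.5×10⁻⁶ × 276.3 = 84.6 MPa (compressive).

84.6 MPa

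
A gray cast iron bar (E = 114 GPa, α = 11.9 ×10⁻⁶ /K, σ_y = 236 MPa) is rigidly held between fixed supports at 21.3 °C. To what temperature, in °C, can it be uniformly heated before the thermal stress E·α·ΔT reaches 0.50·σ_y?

108 °C

E·α·ΔT = 118.0 MPa ⇒ ΔT = 118.0 / (114.0×10³ × 11.9×10⁻⁶) = 86.98 K.
T = 21.3 + 86.98 = 108.3 °C.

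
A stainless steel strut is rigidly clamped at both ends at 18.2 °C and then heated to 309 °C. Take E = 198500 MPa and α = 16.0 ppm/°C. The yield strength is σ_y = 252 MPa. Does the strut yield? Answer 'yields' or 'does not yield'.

yields

E = 198500 MPa = 198.5 GPa.
ΔT = 290.8 K. Constrained thermal stress σ = E·α·ΔT = 198.5×10³ MPa × 16.0×10⁻⁶ × 290.8 = 924 MPa (compressive).
Compare to σ_y = 252 MPa: σ ≥ σ_y, so it yields.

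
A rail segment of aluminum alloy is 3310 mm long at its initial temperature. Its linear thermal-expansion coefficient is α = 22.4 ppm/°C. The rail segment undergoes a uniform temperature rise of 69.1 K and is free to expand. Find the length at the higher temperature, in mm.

ΔL = α·L₀·ΔT = 22.4×10⁻⁶ × 3310 mm × 69.10 K = 5.12 mm.
L = L₀ + ΔL = 3310 + 5.12 = 3315.1 mm.

3315.1 mm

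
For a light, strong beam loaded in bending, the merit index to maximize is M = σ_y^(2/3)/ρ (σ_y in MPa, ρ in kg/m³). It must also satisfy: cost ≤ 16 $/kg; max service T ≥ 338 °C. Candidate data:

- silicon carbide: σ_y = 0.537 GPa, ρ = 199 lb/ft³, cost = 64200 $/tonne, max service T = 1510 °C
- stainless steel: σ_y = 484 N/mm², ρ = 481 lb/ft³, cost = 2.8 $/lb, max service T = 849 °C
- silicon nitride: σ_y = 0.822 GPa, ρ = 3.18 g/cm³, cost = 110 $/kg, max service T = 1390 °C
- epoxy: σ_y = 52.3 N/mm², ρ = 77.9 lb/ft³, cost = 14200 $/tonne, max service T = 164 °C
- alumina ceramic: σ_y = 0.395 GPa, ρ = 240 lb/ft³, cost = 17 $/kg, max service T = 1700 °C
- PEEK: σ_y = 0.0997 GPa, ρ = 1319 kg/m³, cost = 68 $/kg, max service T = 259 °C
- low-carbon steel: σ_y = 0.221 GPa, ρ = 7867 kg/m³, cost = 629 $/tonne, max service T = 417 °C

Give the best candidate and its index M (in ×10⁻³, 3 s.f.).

stainless steel, M = 8.00×10⁻³

Screen on constraints: cost ≤ 16 $/kg; max service T ≥ 338 °C. Survivors: stainless steel, low-carbon steel.
Convert each candidate to consistent units, then evaluate M:
  stainless steel: σ_y = 484.0 MPa, ρ = 7705 kg/m³
  low-carbon steel: σ_y = 221.0 MPa, ρ = 7867 kg/m³
  stainless steel: M = 8.00×10⁻³
  low-carbon steel: M = 4.65×10⁻³
Stainless steel has the largest M.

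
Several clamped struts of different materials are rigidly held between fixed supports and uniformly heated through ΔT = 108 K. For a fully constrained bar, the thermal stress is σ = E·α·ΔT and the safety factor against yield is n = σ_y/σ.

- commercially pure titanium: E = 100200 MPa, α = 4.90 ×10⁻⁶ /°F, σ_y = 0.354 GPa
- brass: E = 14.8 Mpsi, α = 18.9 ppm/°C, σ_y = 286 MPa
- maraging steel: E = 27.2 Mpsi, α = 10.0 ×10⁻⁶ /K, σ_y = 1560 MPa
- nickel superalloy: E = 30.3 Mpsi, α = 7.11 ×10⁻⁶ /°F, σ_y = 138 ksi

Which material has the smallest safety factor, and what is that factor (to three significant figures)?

brass, n = 1.37

Per material, after unit conversion:
  commercially pure titanium: E = 100.2, α = 8.82, σ_y = 354.0 → σ = 95.4 MPa, n = 3.71
  brass: E = 102.0, α = 18.9, σ_y = 286.0 → σ = 208 MPa, n = 1.37
  maraging steel: E = 187.5, α = 10.0, σ_y = 1560 → σ = 203 MPa, n = 7.70
  nickel superalloy: E = 208.9, α = 12.8, σ_y = 951.5 → σ = 289 MPa, n = 3.30
Brass has the lowest safety factor, n = 1.37.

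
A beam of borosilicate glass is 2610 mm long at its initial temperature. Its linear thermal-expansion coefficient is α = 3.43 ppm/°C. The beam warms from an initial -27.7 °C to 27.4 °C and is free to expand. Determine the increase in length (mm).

ΔT = 27.4 − (-27.7) = 55.10 K.
ΔL = α·L₀·ΔT = 3.43×10⁻⁶ × 2610 mm × 55.10 K = 0.493 mm.

0.493 mm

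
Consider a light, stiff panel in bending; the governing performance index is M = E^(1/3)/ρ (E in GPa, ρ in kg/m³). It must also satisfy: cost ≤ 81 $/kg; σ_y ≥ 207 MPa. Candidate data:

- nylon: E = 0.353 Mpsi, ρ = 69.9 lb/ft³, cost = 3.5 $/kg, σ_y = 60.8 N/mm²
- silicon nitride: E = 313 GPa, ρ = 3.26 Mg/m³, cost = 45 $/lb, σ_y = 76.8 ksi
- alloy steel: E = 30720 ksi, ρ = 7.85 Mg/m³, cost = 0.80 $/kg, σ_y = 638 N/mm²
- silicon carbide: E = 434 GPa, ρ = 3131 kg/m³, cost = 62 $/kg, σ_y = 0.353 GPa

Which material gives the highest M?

silicon carbide

Screen on constraints: cost ≤ 81 $/kg; σ_y ≥ 207 MPa. Survivors: alloy steel, silicon carbide.
After converting to SI:
  alloy steel: E = 211.8 GPa, ρ = 7850 kg/m³
  silicon carbide: E = 434.0 GPa, ρ = 3131 kg/m³
  silicon carbide: M = 2.42×10⁻³
  alloy steel: M = 0.759×10⁻³
Silicon carbide ranks first.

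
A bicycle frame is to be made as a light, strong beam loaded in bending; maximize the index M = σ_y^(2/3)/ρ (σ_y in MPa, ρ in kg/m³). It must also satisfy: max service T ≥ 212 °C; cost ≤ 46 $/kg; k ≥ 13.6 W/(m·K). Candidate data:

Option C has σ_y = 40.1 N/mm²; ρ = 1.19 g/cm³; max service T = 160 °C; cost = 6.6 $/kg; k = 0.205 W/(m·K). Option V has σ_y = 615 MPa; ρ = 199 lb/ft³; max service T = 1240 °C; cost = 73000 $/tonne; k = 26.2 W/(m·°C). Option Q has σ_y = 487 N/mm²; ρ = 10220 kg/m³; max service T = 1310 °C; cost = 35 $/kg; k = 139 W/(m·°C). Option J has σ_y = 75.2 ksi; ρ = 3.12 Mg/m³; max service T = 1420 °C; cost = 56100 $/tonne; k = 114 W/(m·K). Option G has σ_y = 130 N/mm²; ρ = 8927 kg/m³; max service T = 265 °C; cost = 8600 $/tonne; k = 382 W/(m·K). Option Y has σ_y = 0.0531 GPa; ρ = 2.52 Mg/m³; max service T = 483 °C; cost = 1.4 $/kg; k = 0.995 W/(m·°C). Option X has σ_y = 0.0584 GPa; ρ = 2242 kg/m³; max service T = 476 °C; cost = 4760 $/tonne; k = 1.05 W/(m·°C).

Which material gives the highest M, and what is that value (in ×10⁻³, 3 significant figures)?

Screen on constraints: max service T ≥ 212 °C; cost ≤ 46 $/kg; k ≥ 13.6 W/(m·K). Survivors: option Q, option G.
In SI units:
  option Q: σ_y = 487.0 MPa, ρ = 10220 kg/m³
  option G: σ_y = 130.0 MPa, ρ = 8927 kg/m³
  option Q: M = 6.06×10⁻³
  option G: M = 2.87×10⁻³
Highest index: option Q.

option Q, M = 6.06×10⁻³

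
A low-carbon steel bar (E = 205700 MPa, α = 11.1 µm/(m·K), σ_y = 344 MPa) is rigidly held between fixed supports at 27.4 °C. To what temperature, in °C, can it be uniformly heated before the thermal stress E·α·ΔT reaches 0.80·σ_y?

148 °C

E = 205700 MPa = 205.7 GPa.
E·α·ΔT = 275.2 MPa ⇒ ΔT = 275.2 / (205.7×10³ × 11.1×10⁻⁶) = 120.5 K.
T = 27.4 + 120.5 = 147.9 °C.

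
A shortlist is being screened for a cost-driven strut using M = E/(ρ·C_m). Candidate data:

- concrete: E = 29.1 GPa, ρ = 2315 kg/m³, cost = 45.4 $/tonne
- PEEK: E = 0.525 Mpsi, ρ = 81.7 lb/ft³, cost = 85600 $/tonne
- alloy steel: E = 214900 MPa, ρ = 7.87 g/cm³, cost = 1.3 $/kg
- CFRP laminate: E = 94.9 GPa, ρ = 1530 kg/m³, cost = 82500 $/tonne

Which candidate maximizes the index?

concrete

Putting every candidate on a common basis:
  concrete: E = 29.10 GPa, ρ = 2315 kg/m³, cost = 0.04540 $/kg
  PEEK: E = 3.620 GPa, ρ = 1309 kg/m³, cost = 85.60 $/kg
  alloy steel: E = 214.9 GPa, ρ = 7870 kg/m³, cost = 1.300 $/kg
  CFRP laminate: E = 94.90 GPa, ρ = 1530 kg/m³, cost = 82.50 $/kg
  concrete: M = 277 MN·m per $
  alloy steel: M = 21.0 MN·m per $
  CFRP laminate: M = 0.752 MN·m per $
  PEEK: M = 0.0323 MN·m per $
Concrete has the largest M.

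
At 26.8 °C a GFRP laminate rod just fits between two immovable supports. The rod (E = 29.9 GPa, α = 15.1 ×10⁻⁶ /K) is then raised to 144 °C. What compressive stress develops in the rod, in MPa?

52.9 MPa

ΔT = 117.2 K. Constrained thermal stress σ = E·α·ΔT = 29.90×10³ MPa × 15.1×10⁻⁶ × 117.2 = 52.9 MPa (compressive).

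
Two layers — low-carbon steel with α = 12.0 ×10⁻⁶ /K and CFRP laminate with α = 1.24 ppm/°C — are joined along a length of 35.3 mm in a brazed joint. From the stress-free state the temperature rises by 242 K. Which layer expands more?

low-carbon steel

α(low-carbon steel) = 12.0×10⁻⁶/K vs α(CFRP laminate) = 1.24×10⁻⁶/K.
Higher α expands more for the same ΔT: low-carbon steel.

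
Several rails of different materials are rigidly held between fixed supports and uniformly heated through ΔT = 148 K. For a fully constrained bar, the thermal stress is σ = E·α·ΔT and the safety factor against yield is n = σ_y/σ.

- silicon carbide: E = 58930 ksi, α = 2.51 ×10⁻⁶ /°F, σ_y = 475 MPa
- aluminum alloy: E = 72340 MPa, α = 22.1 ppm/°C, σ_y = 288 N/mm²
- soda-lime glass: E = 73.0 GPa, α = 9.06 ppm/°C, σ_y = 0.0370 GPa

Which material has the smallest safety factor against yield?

Per material, after unit conversion:
  silicon carbide: E = 406.3, α = 4.52, σ_y = 475.0 → σ = 272 MPa, n = 1.75
  aluminum alloy: E = 72.34, α = 22.1, σ_y = 288.0 → σ = 237 MPa, n = 1.22
  soda-lime glass: E = 73.00, α = 9.06, σ_y = 37.00 → σ = 97.9 MPa, n = 0.378
Soda-lime glass has the lowest safety factor, n = 0.378.

soda-lime glass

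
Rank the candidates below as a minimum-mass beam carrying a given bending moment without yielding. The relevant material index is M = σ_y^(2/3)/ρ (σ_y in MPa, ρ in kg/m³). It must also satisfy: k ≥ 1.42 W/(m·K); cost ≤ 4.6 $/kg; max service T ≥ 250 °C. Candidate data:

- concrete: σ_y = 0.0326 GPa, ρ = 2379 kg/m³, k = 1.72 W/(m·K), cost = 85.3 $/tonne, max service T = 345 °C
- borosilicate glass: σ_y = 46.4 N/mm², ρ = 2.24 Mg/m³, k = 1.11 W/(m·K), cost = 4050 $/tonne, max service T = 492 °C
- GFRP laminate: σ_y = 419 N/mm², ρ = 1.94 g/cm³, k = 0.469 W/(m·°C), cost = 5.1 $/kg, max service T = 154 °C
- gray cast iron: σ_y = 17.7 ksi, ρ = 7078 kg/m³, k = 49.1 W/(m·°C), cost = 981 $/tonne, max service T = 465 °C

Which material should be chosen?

concrete

Screen on constraints: k ≥ 1.42 W/(m·K); cost ≤ 4.6 $/kg; max service T ≥ 250 °C. Survivors: concrete, gray cast iron.
After converting to SI:
  concrete: σ_y = 32.60 MPa, ρ = 2379 kg/m³
  gray cast iron: σ_y = 122.0 MPa, ρ = 7078 kg/m³
  concrete: M = 4.29×10⁻³
  gray cast iron: M = 3.48×10⁻³
The maximum is for concrete.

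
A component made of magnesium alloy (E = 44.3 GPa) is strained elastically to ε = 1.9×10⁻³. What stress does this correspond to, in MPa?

σ = E·ε = 44300 MPa × 1.9×10⁻³ = 84.2 MPa.

84.2 MPa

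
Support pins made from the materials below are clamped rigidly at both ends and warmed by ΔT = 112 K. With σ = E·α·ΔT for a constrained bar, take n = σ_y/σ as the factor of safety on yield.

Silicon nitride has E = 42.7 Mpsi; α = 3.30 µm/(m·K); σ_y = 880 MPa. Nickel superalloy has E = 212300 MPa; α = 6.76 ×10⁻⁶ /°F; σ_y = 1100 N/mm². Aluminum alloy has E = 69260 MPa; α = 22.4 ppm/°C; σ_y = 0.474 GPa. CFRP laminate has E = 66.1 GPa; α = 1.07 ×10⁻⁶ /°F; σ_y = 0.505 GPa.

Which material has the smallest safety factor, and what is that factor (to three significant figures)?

Per material, after unit conversion:
  silicon nitride: E = 294.4, α = 3.30, σ_y = 880.0 → σ = 109 MPa, n = 8.09
  nickel superalloy: E = 212.3, α = 12.2, σ_y = 1100 → σ = 289 MPa, n = 3.80
  aluminum alloy: E = 69.26, α = 22.4, σ_y = 474.0 → σ = 174 MPa, n = 2.73
  CFRP laminate: E = 66.10, α = 1.93, σ_y = 505.0 → σ = 14.3 MPa, n = 35.4
Smallest n: aluminum alloy with n = 2.73.

aluminum alloy, n = 2.73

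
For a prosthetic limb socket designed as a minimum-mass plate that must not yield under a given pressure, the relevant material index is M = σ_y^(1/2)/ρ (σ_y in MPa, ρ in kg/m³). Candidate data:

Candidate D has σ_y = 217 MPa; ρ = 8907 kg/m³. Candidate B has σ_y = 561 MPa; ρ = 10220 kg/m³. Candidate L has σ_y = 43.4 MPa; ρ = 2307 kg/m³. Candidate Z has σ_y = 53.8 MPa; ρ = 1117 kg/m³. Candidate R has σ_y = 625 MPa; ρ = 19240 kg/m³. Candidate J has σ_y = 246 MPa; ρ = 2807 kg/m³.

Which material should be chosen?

candidate Z

Evaluate M for each candidate:
  candidate Z: M = 6.57×10⁻³
  candidate J: M = 5.59×10⁻³
  candidate L: M = 2.86×10⁻³
  candidate B: M = 2.32×10⁻³
  candidate D: M = 1.65×10⁻³
  candidate R: M = 1.30×10⁻³
The maximum is for candidate Z.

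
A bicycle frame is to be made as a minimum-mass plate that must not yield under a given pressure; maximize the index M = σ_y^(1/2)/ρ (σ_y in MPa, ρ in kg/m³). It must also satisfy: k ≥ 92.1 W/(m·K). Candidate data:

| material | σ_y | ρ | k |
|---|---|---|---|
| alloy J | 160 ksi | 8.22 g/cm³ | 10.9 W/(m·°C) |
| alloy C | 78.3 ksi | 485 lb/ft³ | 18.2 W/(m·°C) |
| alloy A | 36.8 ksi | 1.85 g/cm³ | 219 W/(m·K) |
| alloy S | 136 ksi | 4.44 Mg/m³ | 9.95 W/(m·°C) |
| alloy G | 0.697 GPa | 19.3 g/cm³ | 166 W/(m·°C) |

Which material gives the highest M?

alloy A

Screen on constraints: k ≥ 92.1 W/(m·K). Survivors: alloy A, alloy G.
Convert each candidate to consistent units, then evaluate M:
  alloy A: σ_y = 253.7 MPa, ρ = 1850 kg/m³
  alloy G: σ_y = 697.0 MPa, ρ = 19300 kg/m³
  alloy A: M = 8.61×10⁻³
  alloy G: M = 1.37×10⁻³
Alloy A ranks first.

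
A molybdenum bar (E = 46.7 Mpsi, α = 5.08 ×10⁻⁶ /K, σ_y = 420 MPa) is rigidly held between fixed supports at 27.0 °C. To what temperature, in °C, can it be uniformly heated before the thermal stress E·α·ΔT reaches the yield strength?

E = 46.7 Mpsi = 322.0 GPa.
E·α·ΔT = 420.0 MPa ⇒ ΔT = 420.0 / (322.0×10³ × 5.08×10⁻⁶) = 256.8 K.
T = 27.0 + 256.8 = 283.8 °C.

284 °C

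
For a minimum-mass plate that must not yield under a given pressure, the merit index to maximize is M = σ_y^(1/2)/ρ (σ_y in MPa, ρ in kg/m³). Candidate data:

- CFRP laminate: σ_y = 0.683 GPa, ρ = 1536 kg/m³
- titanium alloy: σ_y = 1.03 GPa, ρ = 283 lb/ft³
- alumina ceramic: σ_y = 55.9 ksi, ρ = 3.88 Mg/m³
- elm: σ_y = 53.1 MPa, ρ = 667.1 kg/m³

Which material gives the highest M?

CFRP laminate

Normalizing units and computing the index:
  CFRP laminate: σ_y = 683.0 MPa, ρ = 1536 kg/m³
  titanium alloy: σ_y = 1030 MPa, ρ = 4533 kg/m³
  alumina ceramic: σ_y = 385.4 MPa, ρ = 3880 kg/m³
  elm: σ_y = 53.10 MPa, ρ = 667.1 kg/m³
  CFRP laminate: M = 17.0×10⁻³
  elm: M = 10.9×10⁻³
  titanium alloy: M = 7.08×10⁻³
  alumina ceramic: M = 5.06×10⁻³
Highest index: CFRP laminate.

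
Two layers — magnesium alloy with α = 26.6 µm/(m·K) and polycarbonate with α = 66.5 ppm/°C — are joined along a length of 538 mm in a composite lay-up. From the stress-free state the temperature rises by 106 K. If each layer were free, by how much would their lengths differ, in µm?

Δα = |26.6 − 66.5|×10⁻⁶/K = 39.9×10⁻⁶/K.
ΔL_mismatch = Δα·L·ΔT = 39.9×10⁻⁶ × 538.0 mm × 106.0 K = 2280 µm.

2280 µm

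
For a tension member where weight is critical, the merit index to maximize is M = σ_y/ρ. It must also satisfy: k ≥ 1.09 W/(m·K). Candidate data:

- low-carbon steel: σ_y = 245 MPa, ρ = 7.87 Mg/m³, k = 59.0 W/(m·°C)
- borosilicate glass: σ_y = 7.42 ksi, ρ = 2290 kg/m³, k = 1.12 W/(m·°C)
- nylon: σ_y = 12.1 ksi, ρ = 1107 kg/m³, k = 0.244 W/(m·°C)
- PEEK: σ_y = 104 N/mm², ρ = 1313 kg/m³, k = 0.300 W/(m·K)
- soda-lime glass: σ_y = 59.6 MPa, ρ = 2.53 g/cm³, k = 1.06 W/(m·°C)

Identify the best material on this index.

low-carbon steel

Screen on constraints: k ≥ 1.09 W/(m·K). Survivors: low-carbon steel, borosilicate glass.
Normalizing units and computing the index:
  low-carbon steel: σ_y = 245.0 MPa, ρ = 7870 kg/m³
  borosilicate glass: σ_y = 51.16 MPa, ρ = 2290 kg/m³
  low-carbon steel: M = 31.1 kN·m/kg
  borosilicate glass: M = 22.3 kN·m/kg
Low-carbon steel has the largest M.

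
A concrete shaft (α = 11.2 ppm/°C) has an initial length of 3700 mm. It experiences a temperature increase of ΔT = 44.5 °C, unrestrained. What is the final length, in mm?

3701.8 mm

ΔL = α·L₀·ΔT = 11.2×10⁻⁶ × 3700 mm × 44.50 K = 1.84 mm.
L = L₀ + ΔL = 3700 + 1.84 = 3701.8 mm.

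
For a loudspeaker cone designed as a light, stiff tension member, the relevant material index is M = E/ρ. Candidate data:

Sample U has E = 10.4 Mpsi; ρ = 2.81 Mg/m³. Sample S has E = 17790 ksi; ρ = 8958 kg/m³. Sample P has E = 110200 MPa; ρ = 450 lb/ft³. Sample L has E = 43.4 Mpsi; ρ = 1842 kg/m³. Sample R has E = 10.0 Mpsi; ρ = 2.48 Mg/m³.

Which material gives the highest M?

sample L

After converting to SI:
  sample U: E = 71.71 GPa, ρ = 2810 kg/m³
  sample S: E = 122.7 GPa, ρ = 8958 kg/m³
  sample P: E = 110.2 GPa, ρ = 7208 kg/m³
  sample L: E = 299.2 GPa, ρ = 1842 kg/m³
  sample R: E = 68.95 GPa, ρ = 2480 kg/m³
  sample L: M = 162 MN·m/kg
  sample R: M = 27.8 MN·m/kg
  sample U: M = 25.5 MN·m/kg
  sample P: M = 15.3 MN·m/kg
  sample S: M = 13.7 MN·m/kg
Highest index: sample L.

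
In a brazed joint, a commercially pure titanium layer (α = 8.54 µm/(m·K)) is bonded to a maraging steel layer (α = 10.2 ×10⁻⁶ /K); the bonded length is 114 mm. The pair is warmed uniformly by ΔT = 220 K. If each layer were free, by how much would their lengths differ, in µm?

Δα = |8.54 − 10.2|×10⁻⁶/K = 1.66×10⁻⁶/K.
ΔL_mismatch = Δα·L·ΔT = 1.66×10⁻⁶ × 114.0 mm × 220.0 K = 41.6 µm.

41.6 µm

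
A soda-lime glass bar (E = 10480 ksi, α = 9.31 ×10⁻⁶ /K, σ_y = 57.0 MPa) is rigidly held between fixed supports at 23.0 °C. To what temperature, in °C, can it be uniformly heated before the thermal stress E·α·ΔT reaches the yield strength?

E = 10480 ksi = 72.26 GPa.
E·α·ΔT = 57.00 MPa ⇒ ΔT = 57.00 / (72.26×10³ × 9.31×10⁻⁶) = 84.73 K.
T = 23.0 + 84.73 = 107.7 °C.

108 °C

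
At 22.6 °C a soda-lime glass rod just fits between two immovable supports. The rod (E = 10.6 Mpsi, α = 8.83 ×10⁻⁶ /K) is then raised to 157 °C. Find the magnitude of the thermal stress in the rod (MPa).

E = 10.6 Mpsi = 73.08 GPa.
ΔT = 134.4 K. Constrained thermal stress σ = E·α·ΔT = 73.08×10³ MPa × 8.83×10⁻⁶ × 134.4 = 86.7 MPa (compressive).

86.7 MPa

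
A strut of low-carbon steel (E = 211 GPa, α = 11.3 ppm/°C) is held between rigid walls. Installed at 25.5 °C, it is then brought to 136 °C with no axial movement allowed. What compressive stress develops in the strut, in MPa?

ΔT = 110.5 K. Constrained thermal stress σ = E·α·ΔT = 211.0×10³ MPa × 11.3×10⁻⁶ × 110.5 = 263 MPa (compressive).

263 MPa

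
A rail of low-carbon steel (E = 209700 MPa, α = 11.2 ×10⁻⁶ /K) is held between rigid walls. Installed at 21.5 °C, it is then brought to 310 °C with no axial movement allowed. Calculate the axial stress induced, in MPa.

678 MPa

E = 209700 MPa = 209.7 GPa.
ΔT = 288.5 K. Constrained thermal stress σ = E·α·ΔT = 209.7×10³ MPa × 11.2×10⁻⁶ × 288.5 = 678 MPa (compressive).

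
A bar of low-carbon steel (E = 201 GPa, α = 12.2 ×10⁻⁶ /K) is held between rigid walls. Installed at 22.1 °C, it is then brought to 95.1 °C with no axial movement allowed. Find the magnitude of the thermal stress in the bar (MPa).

ΔT = 73.00 K. Constrained thermal stress σ = E·α·ΔT = 201.0×10³ MPa × 12.2×10⁻⁶ × 73.00 = 179 MPa (compressive).

179 MPa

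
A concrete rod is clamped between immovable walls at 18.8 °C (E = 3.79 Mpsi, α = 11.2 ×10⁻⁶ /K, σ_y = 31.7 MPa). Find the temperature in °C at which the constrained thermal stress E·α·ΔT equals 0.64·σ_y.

88.1 °C

E = 3.79 Mpsi = 26.13 GPa.
E·α·ΔT = 20.29 MPa ⇒ ΔT = 20.29 / (26.13×10³ × 11.2×10⁻⁶) = 69.32 K.
T = 18.8 + 69.32 = 88.12 °C.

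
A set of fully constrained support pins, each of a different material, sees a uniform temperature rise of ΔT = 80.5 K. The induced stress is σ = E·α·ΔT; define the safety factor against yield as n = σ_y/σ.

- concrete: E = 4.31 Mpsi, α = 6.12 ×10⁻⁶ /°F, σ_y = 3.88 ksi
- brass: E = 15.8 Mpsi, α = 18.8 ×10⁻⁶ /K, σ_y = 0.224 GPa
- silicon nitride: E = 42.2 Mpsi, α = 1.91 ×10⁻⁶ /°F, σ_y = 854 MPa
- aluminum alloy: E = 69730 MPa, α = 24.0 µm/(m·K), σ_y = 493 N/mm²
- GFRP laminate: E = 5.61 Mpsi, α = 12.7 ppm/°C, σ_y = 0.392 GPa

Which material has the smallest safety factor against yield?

concrete

With everything in SI (GPa, ×10⁻⁶/K, MPa):
  concrete: E = 29.72, α = 11.0, σ_y = 26.75 → σ = 26.4 MPa, n = 1.02
  brass: E = 108.9, α = 18.8, σ_y = 224.0 → σ = 165 MPa, n = 1.36
  silicon nitride: E = 291.0, α = 3.44, σ_y = 854.0 → σ = 80.5 MPa, n = 10.6
  aluminum alloy: E = 69.73, α = 24.0, σ_y = 493.0 → σ = 135 MPa, n = 3.66
  GFRP laminate: E = 38.68, α = 12.7, σ_y = 392.0 → σ = 39.5 MPa, n = 9.91
Smallest n: concrete with n = 1.02.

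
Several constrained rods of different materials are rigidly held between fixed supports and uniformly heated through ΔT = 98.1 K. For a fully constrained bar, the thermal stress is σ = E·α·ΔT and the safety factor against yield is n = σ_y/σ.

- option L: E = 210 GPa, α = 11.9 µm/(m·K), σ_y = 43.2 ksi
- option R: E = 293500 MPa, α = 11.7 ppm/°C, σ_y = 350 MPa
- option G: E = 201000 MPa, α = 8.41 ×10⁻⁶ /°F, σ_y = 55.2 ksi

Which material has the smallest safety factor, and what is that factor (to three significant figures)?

With everything in SI (GPa, ×10⁻⁶/K, MPa):
  option L: E = 210.0, α = 11.9, σ_y = 297.9 → σ = 245 MPa, n = 1.21
  option R: E = 293.5, α = 11.7, σ_y = 350.0 → σ = 337 MPa, n = 1.04
  option G: E = 201.0, α = 15.1, σ_y = 380.6 → σ = 298 MPa, n = 1.28
Smallest n: option R with n = 1.04.

option R, n = 1.04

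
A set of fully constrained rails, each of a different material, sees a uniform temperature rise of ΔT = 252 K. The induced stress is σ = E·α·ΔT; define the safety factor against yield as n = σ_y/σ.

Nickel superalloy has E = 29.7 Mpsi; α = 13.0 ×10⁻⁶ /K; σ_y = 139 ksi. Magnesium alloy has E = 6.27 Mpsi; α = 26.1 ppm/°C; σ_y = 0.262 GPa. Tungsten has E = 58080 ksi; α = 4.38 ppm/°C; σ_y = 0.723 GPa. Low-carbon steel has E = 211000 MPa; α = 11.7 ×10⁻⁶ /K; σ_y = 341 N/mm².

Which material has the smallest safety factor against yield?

low-carbon steel

With everything in SI (GPa, ×10⁻⁶/K, MPa):
  nickel superalloy: E = 204.8, α = 13.0, σ_y = 958.4 → σ = 671 MPa, n = 1.43
  magnesium alloy: E = 43.23, α = 26.1, σ_y = 262.0 → σ = 284 MPa, n = 0.921
  tungsten: E = 400.4, α = 4.38, σ_y = 723.0 → σ = 442 MPa, n = 1.64
  low-carbon steel: E = 211.0, α = 11.7, σ_y = 341.0 → σ = 622 MPa, n = 0.548
Smallest n: low-carbon steel with n = 0.548.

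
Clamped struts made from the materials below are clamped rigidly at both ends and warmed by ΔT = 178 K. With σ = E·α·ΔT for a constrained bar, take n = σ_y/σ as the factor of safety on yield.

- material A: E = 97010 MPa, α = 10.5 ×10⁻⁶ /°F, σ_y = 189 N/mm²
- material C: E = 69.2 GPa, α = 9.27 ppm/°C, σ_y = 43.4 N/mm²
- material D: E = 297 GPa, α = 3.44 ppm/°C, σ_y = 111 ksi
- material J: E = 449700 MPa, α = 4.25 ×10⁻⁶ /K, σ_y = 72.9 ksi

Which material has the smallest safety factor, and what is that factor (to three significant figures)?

In consistent units (E in GPa, α in ×10⁻⁶/K, σ_y in MPa):
  material A: E = 97.01, α = 18.9, σ_y = 189.0 → σ = 326 MPa, n = 0.579
  material C: E = 69.20, α = 9.27, σ_y = 43.40 → σ = 114 MPa, n = 0.380
  material D: E = 297.0, α = 3.44, σ_y = 765.3 → σ = 182 MPa, n = 4.21
  material J: E = 449.7, α = 4.25, σ_y = 502.6 → σ = 340 MPa, n = 1.48
Material C has the lowest safety factor, n = 0.380.

material C, n = 0.380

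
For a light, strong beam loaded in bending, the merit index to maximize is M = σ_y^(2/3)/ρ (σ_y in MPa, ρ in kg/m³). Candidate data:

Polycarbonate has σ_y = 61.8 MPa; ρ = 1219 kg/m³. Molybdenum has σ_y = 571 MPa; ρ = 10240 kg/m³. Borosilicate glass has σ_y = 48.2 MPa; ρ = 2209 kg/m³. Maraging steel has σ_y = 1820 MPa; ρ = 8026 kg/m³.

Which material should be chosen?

Evaluate M for each candidate:
  maraging steel: M = 18.6×10⁻³
  polycarbonate: M = 12.8×10⁻³
  molybdenum: M = 6.72×10⁻³
  borosilicate glass: M = 6.00×10⁻³
Maraging steel has the largest M.

maraging steel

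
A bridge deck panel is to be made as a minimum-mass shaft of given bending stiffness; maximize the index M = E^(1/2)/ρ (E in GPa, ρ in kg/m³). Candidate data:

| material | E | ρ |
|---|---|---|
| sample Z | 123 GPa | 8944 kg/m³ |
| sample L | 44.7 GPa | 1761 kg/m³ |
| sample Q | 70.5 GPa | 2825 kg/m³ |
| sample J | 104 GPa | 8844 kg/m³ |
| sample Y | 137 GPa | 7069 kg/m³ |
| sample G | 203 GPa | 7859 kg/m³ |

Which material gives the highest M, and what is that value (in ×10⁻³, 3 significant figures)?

Computing M directly (units already consistent):
  sample L: M = 3.80×10⁻³
  sample Q: M = 2.97×10⁻³
  sample G: M = 1.81×10⁻³
  sample Y: M = 1.66×10⁻³
  sample Z: M = 1.24×10⁻³
  sample J: M = 1.15×10⁻³
Highest index: sample L.

sample L, M = 3.80×10⁻³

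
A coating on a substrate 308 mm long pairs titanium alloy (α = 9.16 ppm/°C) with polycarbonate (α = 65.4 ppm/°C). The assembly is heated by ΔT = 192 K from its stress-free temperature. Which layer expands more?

α(titanium alloy) = 9.16×10⁻⁶/K vs α(polycarbonate) = 65.4×10⁻⁶/K.
Higher α expands more for the same ΔT: polycarbonate.

polycarbonate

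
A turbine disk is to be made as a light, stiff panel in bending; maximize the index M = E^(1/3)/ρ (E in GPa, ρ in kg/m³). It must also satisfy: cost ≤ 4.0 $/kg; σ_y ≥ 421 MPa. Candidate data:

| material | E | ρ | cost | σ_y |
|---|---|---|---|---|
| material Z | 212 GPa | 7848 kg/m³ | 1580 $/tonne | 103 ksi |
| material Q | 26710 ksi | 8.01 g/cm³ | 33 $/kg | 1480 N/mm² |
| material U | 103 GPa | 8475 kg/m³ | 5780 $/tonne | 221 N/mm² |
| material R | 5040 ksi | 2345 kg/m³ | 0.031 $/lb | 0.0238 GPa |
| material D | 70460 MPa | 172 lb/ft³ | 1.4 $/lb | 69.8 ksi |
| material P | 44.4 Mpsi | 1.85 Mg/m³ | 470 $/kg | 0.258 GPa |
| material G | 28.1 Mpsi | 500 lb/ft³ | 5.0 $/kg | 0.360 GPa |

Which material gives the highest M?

material D

Screen on constraints: cost ≤ 4.0 $/kg; σ_y ≥ 421 MPa. Survivors: material Z, material D.
Convert each candidate to consistent units, then evaluate M:
  material Z: E = 212.0 GPa, ρ = 7848 kg/m³
  material D: E = 70.46 GPa, ρ = 2755 kg/m³
  material D: M = 1.50×10⁻³
  material Z: M = 0.760×10⁻³
Highest index: material D.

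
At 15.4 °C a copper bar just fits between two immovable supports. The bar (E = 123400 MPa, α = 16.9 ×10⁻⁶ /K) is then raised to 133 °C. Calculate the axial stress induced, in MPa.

245 MPa

E = 123400 MPa = 123.4 GPa.
ΔT = 117.6 K. Constrained thermal stress σ = E·α·ΔT = 123.4×10³ MPa × 16.9×10⁻⁶ × 117.6 = 245 MPa (compressive).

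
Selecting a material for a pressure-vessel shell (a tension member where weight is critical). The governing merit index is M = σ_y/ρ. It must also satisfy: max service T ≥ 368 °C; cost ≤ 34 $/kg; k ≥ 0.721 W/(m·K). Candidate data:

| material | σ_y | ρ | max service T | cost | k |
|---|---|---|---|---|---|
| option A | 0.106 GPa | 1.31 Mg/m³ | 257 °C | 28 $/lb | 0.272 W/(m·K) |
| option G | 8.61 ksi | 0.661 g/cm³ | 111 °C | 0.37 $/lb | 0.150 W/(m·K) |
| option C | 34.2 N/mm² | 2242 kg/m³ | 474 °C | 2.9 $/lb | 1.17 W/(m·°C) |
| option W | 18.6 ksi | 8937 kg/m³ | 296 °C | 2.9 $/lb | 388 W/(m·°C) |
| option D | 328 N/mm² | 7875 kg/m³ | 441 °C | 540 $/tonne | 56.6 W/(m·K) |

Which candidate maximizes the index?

Screen on constraints: max service T ≥ 368 °C; cost ≤ 34 $/kg; k ≥ 0.721 W/(m·K). Survivors: option C, option D.
In SI units:
  option C: σ_y = 34.20 MPa, ρ = 2242 kg/m³
  option D: σ_y = 328.0 MPa, ρ = 7875 kg/m³
  option D: M = 41.7 kN·m/kg
  option C: M = 15.3 kN·m/kg
Option D ranks first.

option D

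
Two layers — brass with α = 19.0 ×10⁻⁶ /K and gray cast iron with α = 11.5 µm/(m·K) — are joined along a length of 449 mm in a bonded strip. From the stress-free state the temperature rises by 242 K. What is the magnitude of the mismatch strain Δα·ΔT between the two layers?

Δα = |19.0 − 11.5|×10⁻⁶/K = 7.50×10⁻⁶/K.
Mismatch strain = Δα·ΔT = 7.50×10⁻⁶ × 242.0 = 1.81×10⁻³.

1.81×10⁻³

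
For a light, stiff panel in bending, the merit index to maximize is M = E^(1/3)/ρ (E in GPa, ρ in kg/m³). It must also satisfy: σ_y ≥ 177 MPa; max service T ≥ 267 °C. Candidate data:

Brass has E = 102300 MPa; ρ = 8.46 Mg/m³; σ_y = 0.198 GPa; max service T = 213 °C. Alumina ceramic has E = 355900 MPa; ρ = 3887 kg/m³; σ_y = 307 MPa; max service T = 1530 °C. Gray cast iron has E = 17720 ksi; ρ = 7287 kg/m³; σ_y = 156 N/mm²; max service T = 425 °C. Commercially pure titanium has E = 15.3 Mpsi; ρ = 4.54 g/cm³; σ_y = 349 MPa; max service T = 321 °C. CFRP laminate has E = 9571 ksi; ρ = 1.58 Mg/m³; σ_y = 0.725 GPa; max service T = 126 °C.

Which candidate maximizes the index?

Screen on constraints: σ_y ≥ 177 MPa; max service T ≥ 267 °C. Survivors: alumina ceramic, commercially pure titanium.
In SI units:
  alumina ceramic: E = 355.9 GPa, ρ = 3887 kg/m³
  commercially pure titanium: E = 105.5 GPa, ρ = 4540 kg/m³
  alumina ceramic: M = 1.82×10⁻³
  commercially pure titanium: M = 1.04×10⁻³
Highest index: alumina ceramic.

alumina ceramic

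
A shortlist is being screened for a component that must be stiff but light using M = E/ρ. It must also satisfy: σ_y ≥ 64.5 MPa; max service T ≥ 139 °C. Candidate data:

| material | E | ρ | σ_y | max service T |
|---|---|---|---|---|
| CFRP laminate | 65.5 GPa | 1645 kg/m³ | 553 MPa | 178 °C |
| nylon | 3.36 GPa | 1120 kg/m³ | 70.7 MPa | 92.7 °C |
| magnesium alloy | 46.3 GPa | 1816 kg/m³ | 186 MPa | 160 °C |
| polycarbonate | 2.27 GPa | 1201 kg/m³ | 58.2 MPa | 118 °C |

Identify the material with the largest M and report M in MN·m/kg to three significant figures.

CFRP laminate, M = 39.8 MN·m/kg

Screen on constraints: σ_y ≥ 64.5 MPa; max service T ≥ 139 °C. Survivors: CFRP laminate, magnesium alloy.
Computing M directly (units already consistent):
  CFRP laminate: M = 39.8 MN·m/kg
  magnesium alloy: M = 25.5 MN·m/kg
CFRP laminate ranks first.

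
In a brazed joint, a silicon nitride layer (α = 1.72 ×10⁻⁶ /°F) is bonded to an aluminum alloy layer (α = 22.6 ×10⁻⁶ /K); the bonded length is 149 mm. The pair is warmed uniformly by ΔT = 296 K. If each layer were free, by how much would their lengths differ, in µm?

860 µm

silicon nitride: α = 1.72×10⁻⁶/°F × 9/5 = 3.10×10⁻⁶/K.
Δα = |3.10 − 22.6|×10⁻⁶/K = 19.5×10⁻⁶/K.
ΔL_mismatch = Δα·L·ΔT = 19.5×10⁻⁶ × 149.0 mm × 296.0 K = 860 µm.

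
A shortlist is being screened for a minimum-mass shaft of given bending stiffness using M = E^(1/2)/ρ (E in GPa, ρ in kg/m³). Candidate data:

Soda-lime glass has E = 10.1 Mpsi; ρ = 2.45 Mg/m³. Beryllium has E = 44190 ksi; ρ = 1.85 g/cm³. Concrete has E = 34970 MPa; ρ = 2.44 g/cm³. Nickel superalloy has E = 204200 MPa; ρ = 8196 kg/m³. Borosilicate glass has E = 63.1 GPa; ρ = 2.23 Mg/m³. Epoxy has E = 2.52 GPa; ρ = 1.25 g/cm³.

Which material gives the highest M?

beryllium

Normalizing units and computing the index:
  soda-lime glass: E = 69.64 GPa, ρ = 2450 kg/m³
  beryllium: E = 304.7 GPa, ρ = 1850 kg/m³
  concrete: E = 34.97 GPa, ρ = 2440 kg/m³
  nickel superalloy: E = 204.2 GPa, ρ = 8196 kg/m³
  borosilicate glass: E = 63.10 GPa, ρ = 2230 kg/m³
  epoxy: E = 2.520 GPa, ρ = 1250 kg/m³
  beryllium: M = 9.44×10⁻³
  borosilicate glass: M = 3.56×10⁻³
  soda-lime glass: M = 3.41×10⁻³
  concrete: M = 2.42×10⁻³
  nickel superalloy: M = 1.74×10⁻³
  epoxy: M = 1.27×10⁻³
Highest index: beryllium.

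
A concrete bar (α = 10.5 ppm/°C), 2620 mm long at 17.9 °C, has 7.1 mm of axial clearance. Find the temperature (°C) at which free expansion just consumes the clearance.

α·L₀·ΔT = 7.1 mm ⇒ ΔT = 7.1 / (10.5×10⁻⁶ × 2620.0) = 258.1 K.
T = 17.9 + 258.1 = 276.0 °C.

276 °C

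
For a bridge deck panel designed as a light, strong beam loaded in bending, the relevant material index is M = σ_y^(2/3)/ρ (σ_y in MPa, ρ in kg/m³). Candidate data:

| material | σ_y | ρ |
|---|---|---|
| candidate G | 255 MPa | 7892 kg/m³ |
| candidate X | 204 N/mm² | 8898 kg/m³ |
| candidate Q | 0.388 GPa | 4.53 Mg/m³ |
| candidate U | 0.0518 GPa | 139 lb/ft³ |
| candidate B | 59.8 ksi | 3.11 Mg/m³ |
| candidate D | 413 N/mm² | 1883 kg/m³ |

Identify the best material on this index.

Normalizing units and computing the index:
  candidate G: σ_y = 255.0 MPa, ρ = 7892 kg/m³
  candidate X: σ_y = 204.0 MPa, ρ = 8898 kg/m³
  candidate Q: σ_y = 388.0 MPa, ρ = 4530 kg/m³
  candidate U: σ_y = 51.80 MPa, ρ = 2227 kg/m³
  candidate B: σ_y = 412.3 MPa, ρ = 3110 kg/m³
  candidate D: σ_y = 413.0 MPa, ρ = 1883 kg/m³
  candidate D: M = 29.5×10⁻³
  candidate B: M = 17.8×10⁻³
  candidate Q: M = 11.7×10⁻³
  candidate U: M = 6.24×10⁻³
  candidate G: M = 5.10×10⁻³
  candidate X: M = 3.89×10⁻³
The maximum is for candidate D.

candidate D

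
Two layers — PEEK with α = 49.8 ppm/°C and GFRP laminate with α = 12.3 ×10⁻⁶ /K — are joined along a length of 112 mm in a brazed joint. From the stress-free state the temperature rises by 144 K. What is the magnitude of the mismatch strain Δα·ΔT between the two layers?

Δα = |49.8 − 12.3|×10⁻⁶/K = 37.5×10⁻⁶/K.
Mismatch strain = Δα·ΔT = 37.5×10⁻⁶ × 144.0 = 5.40×10⁻³.

5.40×10⁻³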